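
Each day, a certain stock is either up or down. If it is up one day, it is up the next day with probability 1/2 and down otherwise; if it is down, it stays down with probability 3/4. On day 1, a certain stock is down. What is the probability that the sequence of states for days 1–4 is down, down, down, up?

9/64

Day 1 is given. For each transition, use the conditional probability from the current state:
P(down | down) = 3/4; P(down | down) = 3/4; P(up | down) = 1/4.
P = 3/4 × 3/4 × 1/4 = 9/64.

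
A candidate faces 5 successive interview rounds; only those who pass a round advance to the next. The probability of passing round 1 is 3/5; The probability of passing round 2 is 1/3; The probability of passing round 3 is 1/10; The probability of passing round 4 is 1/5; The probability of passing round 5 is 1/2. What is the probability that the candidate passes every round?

1/500

Multiplying along the chain,
P = 3/5 × 1/3 × 1/10 × 1/5 × 1/2 = 3/1500 = 1/500.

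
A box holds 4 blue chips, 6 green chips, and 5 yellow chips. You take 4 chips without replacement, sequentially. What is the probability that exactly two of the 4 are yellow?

One ordering (yellow drawn first) has probability 5/15 × 4/14 × 10/13 × 9/12 = 1800/32760 = 5/91.
There are C(4,2) = 6 such orderings, each equally likely, so P = 6 × 5/91 = 30/91.

30/91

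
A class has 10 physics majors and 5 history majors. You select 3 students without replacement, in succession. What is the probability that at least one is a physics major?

P(no physics majors) = 5/15 × 4/14 × 3/13 = 60/2730 = 2/91.
P(at least one) = 1 − 2/91 = 89/91.

89/91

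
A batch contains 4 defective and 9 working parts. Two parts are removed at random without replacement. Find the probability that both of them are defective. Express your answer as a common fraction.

1/13

P(every draw is defective) = 4/13 × 3/12 = 12/156 = 1/13.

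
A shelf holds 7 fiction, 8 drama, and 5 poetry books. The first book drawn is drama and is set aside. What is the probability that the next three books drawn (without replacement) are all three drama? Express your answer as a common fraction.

With the first book removed, 7 drama remain out of 19.
P = 7/19 × 6/18 × 5/17 = 210/5814 = 35/969.

35/969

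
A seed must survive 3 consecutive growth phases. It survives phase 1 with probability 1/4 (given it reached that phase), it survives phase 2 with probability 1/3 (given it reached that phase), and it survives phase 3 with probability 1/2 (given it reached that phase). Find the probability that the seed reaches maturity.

The events are sequential, so multiply the conditional probabilities:
P = 1/4 × 1/3 × 1/2 = 1/24.

1/24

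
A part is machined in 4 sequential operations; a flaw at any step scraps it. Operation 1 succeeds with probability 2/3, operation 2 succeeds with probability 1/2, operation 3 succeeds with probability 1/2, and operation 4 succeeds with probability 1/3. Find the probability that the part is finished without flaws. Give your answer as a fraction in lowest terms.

Multiplying along the chain,
P = 2/3 × 1/2 × 1/2 × 1/3 = 2/36 = 1/18.

1/18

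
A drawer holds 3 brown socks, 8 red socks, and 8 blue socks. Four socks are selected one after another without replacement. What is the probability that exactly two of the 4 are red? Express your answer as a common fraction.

385/969

One ordering (red drawn first) has probability 8/19 × 7/18 × 11/17 × 10/16 = 6160/93024 = 385/5814.
There are C(4,2) = 6 such orderings, each equally likely, so P = 6 × 385/5814 = 385/969.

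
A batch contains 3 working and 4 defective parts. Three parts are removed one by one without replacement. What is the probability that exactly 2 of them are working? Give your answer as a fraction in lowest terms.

One ordering (working drawn first) has probability 3/7 × 2/6 × 4/5 = 24/210 = 4/35.
There are C(3,2) = 3 such orderings, each equally likely, so P = 3 × 4/35 = 12/35.

12/35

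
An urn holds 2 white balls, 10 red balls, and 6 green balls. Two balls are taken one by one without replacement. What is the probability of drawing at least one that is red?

125/153

P(no red) = 8/18 × 7/17 = 56/306 = 28/153.
P(at least one) = 1 − 28/153 = 125/153.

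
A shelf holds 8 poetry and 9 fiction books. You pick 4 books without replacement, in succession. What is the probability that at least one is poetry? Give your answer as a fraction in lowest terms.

P(no poetry) = 9/17 × 8/16 × 7/15 × 6/14 = 3024/57120 = 9/170.
P(at least one) = 1 − 9/170 = 161/170.

161/170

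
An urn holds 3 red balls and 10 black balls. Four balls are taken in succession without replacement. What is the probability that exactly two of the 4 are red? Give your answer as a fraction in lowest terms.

One ordering (red drawn first) has probability 3/13 × 2/12 × 10/11 × 9/10 = 540/17160 = 9/286.
There are C(4,2) = 6 such orderings, each equally likely, so P = 6 × 9/286 = 27/143.

27/143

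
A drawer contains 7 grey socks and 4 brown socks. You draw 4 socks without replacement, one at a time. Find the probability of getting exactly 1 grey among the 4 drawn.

One ordering (grey drawn first) has probability 7/11 × 4/10 × 3/9 × 2/8 = 168/7920 = 7/330.
There are C(4,1) = 4 such orderings, each equally likely, so P = 4 × 7/330 = 14/165.

14/165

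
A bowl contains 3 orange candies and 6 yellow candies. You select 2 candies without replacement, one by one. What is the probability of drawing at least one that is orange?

7/12

P(no orange) = 6/9 × 5/8 = 30/72 = 5/12.
P(at least one) = 1 − 5/12 = 7/12.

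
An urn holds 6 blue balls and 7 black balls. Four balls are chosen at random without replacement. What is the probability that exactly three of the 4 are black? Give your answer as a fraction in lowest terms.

One ordering (black drawn first) has probability 7/13 × 6/12 × 5/11 × 6/10 = 1260/17160 = 21/286.
There are C(4,3) = 4 such orderings, each equally likely, so P = 4 × 21/286 = 42/143.

42/143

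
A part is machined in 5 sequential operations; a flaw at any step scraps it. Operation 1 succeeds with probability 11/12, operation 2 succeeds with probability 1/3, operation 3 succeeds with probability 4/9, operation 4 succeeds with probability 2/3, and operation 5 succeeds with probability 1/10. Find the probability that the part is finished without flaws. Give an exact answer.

11/1215

The events are sequential, so multiply the conditional probabilities:
P = 11/12 × 1/3 × 4/9 × 2/3 × 1/10 = 88/9720 = 11/1215.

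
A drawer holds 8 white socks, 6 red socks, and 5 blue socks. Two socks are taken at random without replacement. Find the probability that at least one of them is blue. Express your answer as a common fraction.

80/171

P(no blue) = 14/19 × 13/18 = 182/342 = 91/171.
P(at least one) = 1 − 91/171 = 80/171.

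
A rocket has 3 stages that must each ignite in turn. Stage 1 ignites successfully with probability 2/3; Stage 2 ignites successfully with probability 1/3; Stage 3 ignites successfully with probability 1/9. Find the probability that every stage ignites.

2/81

The events are sequential, so multiply the conditional probabilities:
P = 2/3 × 1/3 × 1/9 = 2/81.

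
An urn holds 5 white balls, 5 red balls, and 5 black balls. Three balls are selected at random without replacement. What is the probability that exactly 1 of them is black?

One ordering (black drawn first) has probability 5/15 × 10/14 × 9/13 = 450/2730 = 15/91.
There are C(3,1) = 3 such orderings, each equally likely, so P = 3 × 15/91 = 45/91.

45/91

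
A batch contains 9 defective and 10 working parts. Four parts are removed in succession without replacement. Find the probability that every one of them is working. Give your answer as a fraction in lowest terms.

P = 10/19 × 9/18 × 8/17 × 7/16 = 5040/93024 = 35/646.

35/646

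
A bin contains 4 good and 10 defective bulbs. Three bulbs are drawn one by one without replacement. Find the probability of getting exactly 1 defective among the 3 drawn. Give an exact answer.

15/91

One ordering (defective drawn first) has probability 10/14 × 4/13 × 3/12 = 120/2184 = 5/91.
There are C(3,1) = 3 such orderings, each equally likely, so P = 3 × 5/91 = 15/91.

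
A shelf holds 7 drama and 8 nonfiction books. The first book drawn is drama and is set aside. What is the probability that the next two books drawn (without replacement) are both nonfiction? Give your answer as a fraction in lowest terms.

After the first draw, 8 of the remaining 14 books are nonfiction.
P = 8/14 × 7/13 = 56/182 = 4/13.

4/13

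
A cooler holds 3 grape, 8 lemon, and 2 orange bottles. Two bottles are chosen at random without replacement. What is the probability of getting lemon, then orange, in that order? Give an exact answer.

Multiply the probability of each draw given the previous ones:
P = 8/13 × 2/12 = 16/156 = 4/39.

4/39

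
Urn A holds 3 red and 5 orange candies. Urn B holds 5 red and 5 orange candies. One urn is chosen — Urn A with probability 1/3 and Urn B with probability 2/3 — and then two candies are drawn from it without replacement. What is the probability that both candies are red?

From Urn A: P(both red) = (3/8)(2/7) = 3/28.
From Urn B: P(both red) = (5/10)(4/9) = 2/9.
Total probability = (1/3)(3/28) + (2/3)(2/9) = 139/756.

139/756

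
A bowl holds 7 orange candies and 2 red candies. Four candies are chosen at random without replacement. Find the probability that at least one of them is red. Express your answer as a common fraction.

13/18

P(no red) = 7/9 × 6/8 × 5/7 × 4/6 = 840/3024 = 5/18.
P(at least one) = 1 − 5/18 = 13/18.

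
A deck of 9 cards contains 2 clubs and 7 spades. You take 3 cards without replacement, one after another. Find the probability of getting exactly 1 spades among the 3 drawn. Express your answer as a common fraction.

One ordering (a spade drawn first) has probability 7/9 × 2/8 × 1/7 = 14/504 = 1/36.
There are C(3,1) = 3 such orderings, each equally likely, so P = 3 × 1/36 = 1/12.

1/12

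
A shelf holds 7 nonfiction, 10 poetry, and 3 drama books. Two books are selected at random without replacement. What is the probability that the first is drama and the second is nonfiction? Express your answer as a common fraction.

21/380

Chain rule:
P = 3/20 × 7/19 = 21/380.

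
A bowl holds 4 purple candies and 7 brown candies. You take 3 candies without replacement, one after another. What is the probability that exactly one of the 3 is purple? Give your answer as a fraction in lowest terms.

One ordering (purple drawn first) has probability 4/11 × 7/10 × 6/9 = 168/990 = 28/165.
There are C(3,1) = 3 such orderings, each equally likely, so P = 3 × 28/165 = 28/55.

28/55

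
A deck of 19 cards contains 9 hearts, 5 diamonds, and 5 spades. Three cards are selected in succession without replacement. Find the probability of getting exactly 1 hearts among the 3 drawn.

One ordering (a heart drawn first) has probability 9/19 × 10/18 × 9/17 = 810/5814 = 45/323.
There are C(3,1) = 3 such orderings, each equally likely, so P = 3 × 45/323 = 135/323.

135/323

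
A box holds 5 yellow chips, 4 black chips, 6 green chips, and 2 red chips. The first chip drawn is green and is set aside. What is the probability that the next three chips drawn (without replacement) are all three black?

With the first chip removed, 4 black remain out of 16.
P = 4/16 × 3/15 × 2/14 = 24/3360 = 1/140.

1/140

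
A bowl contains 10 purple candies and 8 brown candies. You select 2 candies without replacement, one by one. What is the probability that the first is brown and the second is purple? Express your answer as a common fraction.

40/153

Each draw changes the counts, so multiply the conditional probabilities along the sequence:
P = 8/18 × 10/17 = 80/306 = 40/153.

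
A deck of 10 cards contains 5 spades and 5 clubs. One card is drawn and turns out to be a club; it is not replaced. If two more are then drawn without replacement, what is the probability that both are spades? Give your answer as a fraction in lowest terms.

5/18

After the first draw, 5 of the remaining 9 cards are spades.
P = 5/9 × 4/8 = 20/72 = 5/18.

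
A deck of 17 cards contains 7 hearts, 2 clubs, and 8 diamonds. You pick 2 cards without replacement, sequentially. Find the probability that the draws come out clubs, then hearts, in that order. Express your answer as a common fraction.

7/136

Chain rule:
P = 2/17 × 7/16 = 14/272 = 7/136.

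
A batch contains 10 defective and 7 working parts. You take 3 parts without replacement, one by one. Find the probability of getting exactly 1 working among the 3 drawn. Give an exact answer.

One ordering (working drawn first) has probability 7/17 × 10/16 × 9/15 = 630/4080 = 21/136.
There are C(3,1) = 3 such orderings, each equally likely, so P = 3 × 21/136 = 63/136.

63/136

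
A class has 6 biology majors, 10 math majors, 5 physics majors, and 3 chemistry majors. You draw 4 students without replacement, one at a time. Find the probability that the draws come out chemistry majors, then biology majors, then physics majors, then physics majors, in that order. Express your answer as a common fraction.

5/3542

Chain rule:
P = 3/24 × 6/23 × 5/22 × 4/21 = 360/255024 = 5/3542.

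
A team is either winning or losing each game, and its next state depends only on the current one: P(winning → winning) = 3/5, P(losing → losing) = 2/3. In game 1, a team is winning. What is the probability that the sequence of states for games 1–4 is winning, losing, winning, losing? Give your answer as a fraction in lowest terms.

Game 1 is given. For each transition, use the conditional probability from the current state:
P(losing | winning) = 2/5; P(winning | losing) = 1/3; P(losing | winning) = 2/5.
P = 2/5 × 1/3 × 2/5 = 4/75.

4/75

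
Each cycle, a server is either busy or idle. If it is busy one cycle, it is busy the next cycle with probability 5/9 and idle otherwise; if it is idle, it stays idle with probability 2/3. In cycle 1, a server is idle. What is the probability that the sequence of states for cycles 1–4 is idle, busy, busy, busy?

Cycle 1 is given. For each transition, use the conditional probability from the current state:
P(busy | idle) = 1/3; P(busy | busy) = 5/9; P(busy | busy) = 5/9.
P = 1/3 × 5/9 × 5/9 = 25/243.

25/243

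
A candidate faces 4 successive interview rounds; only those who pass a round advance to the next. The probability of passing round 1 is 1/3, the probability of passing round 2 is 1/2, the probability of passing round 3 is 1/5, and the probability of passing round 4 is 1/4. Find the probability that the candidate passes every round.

The events are sequential, so multiply the conditional probabilities:
P = 1/3 × 1/2 × 1/5 × 1/4 = 1/120.

1/120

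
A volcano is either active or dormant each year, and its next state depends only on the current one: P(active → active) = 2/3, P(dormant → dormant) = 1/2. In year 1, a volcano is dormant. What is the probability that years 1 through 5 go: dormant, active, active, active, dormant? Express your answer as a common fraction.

2/27

Year 1 is given. For each transition, use the conditional probability from the current state:
P(active | dormant) = 1/2; P(active | active) = 2/3; P(active | active) = 2/3; P(dormant | active) = 1/3.
P = 1/2 × 2/3 × 2/3 × 1/3 = 4/54 = 2/27.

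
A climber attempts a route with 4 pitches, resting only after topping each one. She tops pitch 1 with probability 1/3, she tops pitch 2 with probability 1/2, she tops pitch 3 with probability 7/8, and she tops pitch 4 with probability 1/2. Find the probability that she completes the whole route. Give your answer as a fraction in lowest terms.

7/96

Each stage is reached only if all earlier stages succeed, so
P = 1/3 × 1/2 × 7/8 × 1/2 = 7/96.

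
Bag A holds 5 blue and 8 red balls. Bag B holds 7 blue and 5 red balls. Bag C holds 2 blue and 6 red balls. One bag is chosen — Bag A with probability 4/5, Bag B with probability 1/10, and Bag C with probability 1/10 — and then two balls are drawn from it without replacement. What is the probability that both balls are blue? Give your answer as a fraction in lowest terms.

From Bag A: P(both blue) = (5/13)(4/12) = 5/39.
From Bag B: P(both blue) = (7/12)(6/11) = 7/22.
From Bag C: P(both blue) = (2/8)(1/7) = 1/28.
Total probability = (4/5)(5/39) + (1/10)(7/22) + (1/10)(1/28) = 16571/120120.

16571/120120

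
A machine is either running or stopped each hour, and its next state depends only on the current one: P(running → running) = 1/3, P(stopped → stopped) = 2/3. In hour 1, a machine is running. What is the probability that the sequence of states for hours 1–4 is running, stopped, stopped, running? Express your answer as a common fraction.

4/27

Hour 1 is given. For each transition, use the conditional probability from the current state:
P(stopped | running) = 2/3; P(stopped | stopped) = 2/3; P(running | stopped) = 1/3.
P = 2/3 × 2/3 × 1/3 = 4/27.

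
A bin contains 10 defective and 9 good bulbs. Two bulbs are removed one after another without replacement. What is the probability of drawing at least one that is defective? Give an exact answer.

P(no defective) = 9/19 × 8/18 = 72/342 = 4/19.
P(at least one) = 1 − 4/19 = 15/19.

15/19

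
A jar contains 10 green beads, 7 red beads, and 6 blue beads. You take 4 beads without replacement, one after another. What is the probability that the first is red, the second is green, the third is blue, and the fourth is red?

3/253

Chain rule:
P = 7/23 × 10/22 × 6/21 × 6/20 = 2520/212520 = 3/253.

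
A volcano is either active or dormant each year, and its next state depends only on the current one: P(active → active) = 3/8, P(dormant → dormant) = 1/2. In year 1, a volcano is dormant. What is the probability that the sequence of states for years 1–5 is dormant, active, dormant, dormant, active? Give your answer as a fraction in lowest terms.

5/64

Year 1 is given. For each transition, use the conditional probability from the current state:
P(active | dormant) = 1/2; P(dormant | active) = 5/8; P(dormant | dormant) = 1/2; P(active | dormant) = 1/2.
P = 1/2 × 5/8 × 1/2 × 1/2 = 5/64.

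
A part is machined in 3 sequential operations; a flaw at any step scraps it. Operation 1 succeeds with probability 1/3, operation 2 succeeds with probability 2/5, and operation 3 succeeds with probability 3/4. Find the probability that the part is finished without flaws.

1/10

The events are sequential, so multiply the conditional probabilities:
P = 1/3 × 2/5 × 3/4 = 6/60 = 1/10.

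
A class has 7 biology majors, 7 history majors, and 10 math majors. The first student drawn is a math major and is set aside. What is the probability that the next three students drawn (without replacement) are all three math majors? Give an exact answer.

After the first draw, 9 of the remaining 23 students are math majors.
P = 9/23 × 8/22 × 7/21 = 504/10626 = 12/253.

12/253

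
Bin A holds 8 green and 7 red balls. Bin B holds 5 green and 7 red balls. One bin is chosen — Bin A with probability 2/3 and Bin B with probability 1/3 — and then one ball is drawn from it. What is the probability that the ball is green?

89/180

From Bin A: P(green) = 8/15.
From Bin B: P(green) = 5/12.
Total probability = (2/3)(8/15) + (1/3)(5/12) = 89/180.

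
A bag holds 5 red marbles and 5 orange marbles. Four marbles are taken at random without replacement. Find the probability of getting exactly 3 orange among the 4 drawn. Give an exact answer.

One ordering (orange drawn first) has probability 5/10 × 4/9 × 3/8 × 5/7 = 300/5040 = 5/84.
There are C(4,3) = 4 such orderings, each equally likely, so P = 4 × 5/84 = 5/21.

5/21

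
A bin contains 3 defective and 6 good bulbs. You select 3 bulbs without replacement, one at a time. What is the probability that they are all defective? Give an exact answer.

1/84

P(all defective) = 3/9 × 2/8 × 1/7 = 6/504 = 1/84.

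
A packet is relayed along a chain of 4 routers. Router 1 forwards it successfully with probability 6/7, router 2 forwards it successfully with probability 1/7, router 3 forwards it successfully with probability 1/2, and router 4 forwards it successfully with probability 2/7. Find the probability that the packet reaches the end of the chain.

6/343

Each stage is reached only if all earlier stages succeed, so
P = 6/7 × 1/7 × 1/2 × 2/7 = 12/686 = 6/343.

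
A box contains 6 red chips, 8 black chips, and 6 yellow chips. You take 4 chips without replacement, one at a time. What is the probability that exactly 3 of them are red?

One ordering (red drawn first) has probability 6/20 × 5/19 × 4/18 × 14/17 = 1680/116280 = 14/969.
There are C(4,3) = 4 such orderings, each equally likely, so P = 4 × 14/969 = 56/969.

56/969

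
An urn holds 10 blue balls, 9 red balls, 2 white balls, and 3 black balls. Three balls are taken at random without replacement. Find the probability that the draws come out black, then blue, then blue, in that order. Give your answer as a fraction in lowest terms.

45/2024

Each draw changes the counts, so multiply the conditional probabilities along the sequence:
P = 3/24 × 10/23 × 9/22 = 270/12144 = 45/2024.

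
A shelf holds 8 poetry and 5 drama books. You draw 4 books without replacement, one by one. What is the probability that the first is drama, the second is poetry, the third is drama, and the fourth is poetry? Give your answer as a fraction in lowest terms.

28/429

Chain rule:
P = 5/13 × 8/12 × 4/11 × 7/10 = 1120/17160 = 28/429.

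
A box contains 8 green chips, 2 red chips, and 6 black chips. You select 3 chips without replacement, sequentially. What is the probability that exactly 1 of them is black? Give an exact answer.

27/56

One ordering (black drawn first) has probability 6/16 × 10/15 × 9/14 = 540/3360 = 9/56.
There are C(3,1) = 3 such orderings, each equally likely, so P = 3 × 9/56 = 27/56.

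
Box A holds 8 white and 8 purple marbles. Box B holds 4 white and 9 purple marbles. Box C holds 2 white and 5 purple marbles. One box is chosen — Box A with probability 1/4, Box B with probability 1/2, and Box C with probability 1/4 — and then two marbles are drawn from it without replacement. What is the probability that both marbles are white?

1187/10920

From Box A: P(both white) = (8/16)(7/15) = 7/30.
From Box B: P(both white) = (4/13)(3/12) = 1/13.
From Box C: P(both white) = (2/7)(1/6) = 1/21.
Total probability = (1/4)(7/30) + (1/2)(1/13) + (1/4)(1/21) = 1187/10920.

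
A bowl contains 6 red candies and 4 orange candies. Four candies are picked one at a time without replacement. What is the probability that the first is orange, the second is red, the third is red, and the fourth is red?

Each draw changes the counts, so multiply the conditional probabilities along the sequence:
P = 4/10 × 6/9 × 5/8 × 4/7 = 480/5040 = 2/21.

2/21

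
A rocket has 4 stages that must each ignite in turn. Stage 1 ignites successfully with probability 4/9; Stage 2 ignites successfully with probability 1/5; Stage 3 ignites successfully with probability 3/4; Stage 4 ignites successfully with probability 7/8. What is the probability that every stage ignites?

The events are sequential, so multiply the conditional probabilities:
P = 4/9 × 1/5 × 3/4 × 7/8 = 84/1440 = 7/120.

7/120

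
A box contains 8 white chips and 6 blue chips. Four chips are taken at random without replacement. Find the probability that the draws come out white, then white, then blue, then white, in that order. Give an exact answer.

Each draw changes the counts, so multiply the conditional probabilities along the sequence:
P = 8/14 × 7/13 × 6/12 × 6/11 = 2016/24024 = 12/143.

12/143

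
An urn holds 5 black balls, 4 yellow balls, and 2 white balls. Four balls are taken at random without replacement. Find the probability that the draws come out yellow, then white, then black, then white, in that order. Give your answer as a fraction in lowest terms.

1/198

Multiply the probability of each draw given the previous ones:
P = 4/11 × 2/10 × 5/9 × 1/8 = 40/7920 = 1/198.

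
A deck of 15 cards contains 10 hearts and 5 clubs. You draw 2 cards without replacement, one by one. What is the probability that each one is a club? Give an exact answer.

P(every draw is a club) = 5/15 × 4/14 = 20/210 = 2/21.

2/21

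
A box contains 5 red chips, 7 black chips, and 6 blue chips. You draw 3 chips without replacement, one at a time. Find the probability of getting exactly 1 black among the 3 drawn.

One ordering (black drawn first) has probability 7/18 × 11/17 × 10/16 = 770/4896 = 385/2448.
There are C(3,1) = 3 such orderings, each equally likely, so P = 3 × 385/2448 = 385/816.

385/816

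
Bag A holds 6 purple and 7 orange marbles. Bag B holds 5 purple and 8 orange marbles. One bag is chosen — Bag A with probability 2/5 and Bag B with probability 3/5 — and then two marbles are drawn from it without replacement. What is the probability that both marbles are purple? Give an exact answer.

2/13

From Bag A: P(both purple) = (6/13)(5/12) = 5/26.
From Bag B: P(both purple) = (5/13)(4/12) = 5/39.
Total probability = (2/5)(5/26) + (3/5)(5/39) = 2/13.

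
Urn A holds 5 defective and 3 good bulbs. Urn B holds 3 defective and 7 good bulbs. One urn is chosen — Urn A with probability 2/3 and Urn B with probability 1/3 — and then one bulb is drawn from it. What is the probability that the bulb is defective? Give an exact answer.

31/60

From Urn A: P(defective) = 5/8.
From Urn B: P(defective) = 3/10.
Total probability = (2/3)(5/8) + (1/3)(3/10) = 31/60.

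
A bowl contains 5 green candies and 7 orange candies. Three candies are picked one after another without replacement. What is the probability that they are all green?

P = 5/12 × 4/11 × 3/10 = 60/1320 = 1/22.

1/22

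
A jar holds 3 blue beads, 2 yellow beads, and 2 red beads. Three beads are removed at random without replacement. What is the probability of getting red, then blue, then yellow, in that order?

2/35

Multiply the probability of each draw given the previous ones:
P = 2/7 × 3/6 × 2/5 = 12/210 = 2/35.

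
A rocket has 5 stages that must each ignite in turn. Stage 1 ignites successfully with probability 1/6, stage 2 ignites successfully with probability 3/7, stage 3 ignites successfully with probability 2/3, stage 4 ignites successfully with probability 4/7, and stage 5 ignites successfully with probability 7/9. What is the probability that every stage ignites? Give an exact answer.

Each stage is reached only if all earlier stages succeed, so
P = 1/6 × 3/7 × 2/3 × 4/7 × 7/9 = 168/7938 = 4/189.

4/189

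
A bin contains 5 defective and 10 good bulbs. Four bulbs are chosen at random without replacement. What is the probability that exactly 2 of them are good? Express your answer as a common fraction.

One ordering (good drawn first) has probability 10/15 × 9/14 × 5/13 × 4/12 = 1800/32760 = 5/91.
There are C(4,2) = 6 such orderings, each equally likely, so P = 6 × 5/91 = 30/91.

30/91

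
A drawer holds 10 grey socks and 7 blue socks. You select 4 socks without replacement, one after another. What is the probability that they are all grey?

3/34

P(every draw is grey) = 10/17 × 9/16 × 8/15 × 7/14 = 5040/57120 = 3/34.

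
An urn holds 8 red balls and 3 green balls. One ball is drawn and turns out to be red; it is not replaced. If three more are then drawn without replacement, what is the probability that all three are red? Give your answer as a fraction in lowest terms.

7/24

With the first ball removed, 7 red remain out of 10.
P = 7/10 × 6/9 × 5/8 = 210/720 = 7/24.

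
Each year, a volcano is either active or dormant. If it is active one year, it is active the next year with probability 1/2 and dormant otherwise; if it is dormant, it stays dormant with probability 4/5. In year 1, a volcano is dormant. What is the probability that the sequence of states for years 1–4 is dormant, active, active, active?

1/20

Year 1 is given. For each transition, use the conditional probability from the current state:
P(active | dormant) = 1/5; P(active | active) = 1/2; P(active | active) = 1/2.
P = 1/5 × 1/2 × 1/2 = 1/20.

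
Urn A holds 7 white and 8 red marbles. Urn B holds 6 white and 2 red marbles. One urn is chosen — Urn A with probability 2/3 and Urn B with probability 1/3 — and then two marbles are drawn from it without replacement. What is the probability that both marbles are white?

131/420

From Urn A: P(both white) = (7/15)(6/14) = 1/5.
From Urn B: P(both white) = (6/8)(5/7) = 15/28.
Total probability = (2/3)(1/5) + (1/3)(15/28) = 131/420.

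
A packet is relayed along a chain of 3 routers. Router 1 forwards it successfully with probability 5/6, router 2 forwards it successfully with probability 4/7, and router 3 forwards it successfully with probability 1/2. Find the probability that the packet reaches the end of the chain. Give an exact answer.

The events are sequential, so multiply the conditional probabilities:
P = 5/6 × 4/7 × 1/2 = 20/84 = 5/21.

5/21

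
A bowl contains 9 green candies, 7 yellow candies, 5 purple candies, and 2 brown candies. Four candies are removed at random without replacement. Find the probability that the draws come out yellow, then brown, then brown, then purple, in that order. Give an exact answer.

1/3036

Multiply the probability of each draw given the previous ones:
P = 7/23 × 2/22 × 1/21 × 5/20 = 70/212520 = 1/3036.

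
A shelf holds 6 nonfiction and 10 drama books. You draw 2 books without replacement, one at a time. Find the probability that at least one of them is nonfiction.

P(no nonfiction) = 10/16 × 9/15 = 90/240 = 3/8.
P(at least one) = 1 − 3/8 = 5/8.

5/8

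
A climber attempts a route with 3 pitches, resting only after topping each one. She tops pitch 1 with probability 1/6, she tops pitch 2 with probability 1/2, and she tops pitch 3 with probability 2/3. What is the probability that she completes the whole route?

Multiplying along the chain,
P = 1/6 × 1/2 × 2/3 = 2/36 = 1/18.

1/18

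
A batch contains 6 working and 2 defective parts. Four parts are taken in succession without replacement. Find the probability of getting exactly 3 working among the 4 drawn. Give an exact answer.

4/7

One ordering (working drawn first) has probability 6/8 × 5/7 × 4/6 × 2/5 = 240/1680 = 1/7.
There are C(4,3) = 4 such orderings, each equally likely, so P = 4 × 1/7 = 4/7.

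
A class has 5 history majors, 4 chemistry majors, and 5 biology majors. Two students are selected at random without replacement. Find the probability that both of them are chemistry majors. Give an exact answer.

6/91

P(all chemistry majors) = 4/14 × 3/13 = 12/182 = 6/91.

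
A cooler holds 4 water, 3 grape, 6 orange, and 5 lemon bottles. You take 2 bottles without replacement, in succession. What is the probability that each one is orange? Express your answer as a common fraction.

P = 6/18 × 5/17 = 30/306 = 5/51.

5/51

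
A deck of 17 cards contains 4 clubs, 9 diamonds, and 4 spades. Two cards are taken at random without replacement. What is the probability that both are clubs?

3/68

P(all clubs) = 4/17 × 3/16 = 12/272 = 3/68.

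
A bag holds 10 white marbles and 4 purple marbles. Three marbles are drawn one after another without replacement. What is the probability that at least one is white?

P(no white) = 4/14 × 3/13 × 2/12 = 24/2184 = 1/91.
P(at least one) = 1 − 1/91 = 90/91.

90/91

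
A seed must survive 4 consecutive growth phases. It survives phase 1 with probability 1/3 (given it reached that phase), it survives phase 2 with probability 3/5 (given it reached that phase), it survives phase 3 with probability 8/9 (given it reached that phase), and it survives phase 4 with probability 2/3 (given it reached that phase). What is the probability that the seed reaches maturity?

16/135

The events are sequential, so multiply the conditional probabilities:
P = 1/3 × 3/5 × 8/9 × 2/3 = 48/405 = 16/135.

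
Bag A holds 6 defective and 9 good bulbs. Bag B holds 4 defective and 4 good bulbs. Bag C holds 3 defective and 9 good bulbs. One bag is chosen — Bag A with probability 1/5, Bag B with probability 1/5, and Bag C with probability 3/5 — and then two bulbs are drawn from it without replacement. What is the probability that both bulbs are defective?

From Bag A: P(both defective) = (6/15)(5/14) = 1/7.
From Bag B: P(both defective) = (4/8)(3/7) = 3/14.
From Bag C: P(both defective) = (3/12)(2/11) = 1/22.
Total probability = (1/5)(1/7) + (1/5)(3/14) + (3/5)(1/22) = 38/385.

38/385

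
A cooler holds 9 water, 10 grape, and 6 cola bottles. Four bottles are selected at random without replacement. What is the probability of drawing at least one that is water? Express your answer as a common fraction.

P(no water) = 16/25 × 15/24 × 14/23 × 13/22 = 43680/303600 = 182/1265.
P(at least one) = 1 − 182/1265 = 1083/1265.

1083/1265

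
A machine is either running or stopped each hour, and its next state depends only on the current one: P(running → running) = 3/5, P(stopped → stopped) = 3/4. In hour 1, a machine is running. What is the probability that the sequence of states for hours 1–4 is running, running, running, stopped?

Hour 1 is given. For each transition, use the conditional probability from the current state:
P(running | running) = 3/5; P(running | running) = 3/5; P(stopped | running) = 2/5.
P = 3/5 × 3/5 × 2/5 = 18/125.

18/125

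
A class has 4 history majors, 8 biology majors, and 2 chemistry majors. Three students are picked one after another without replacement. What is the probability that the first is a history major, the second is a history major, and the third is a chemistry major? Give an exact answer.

1/91

Each draw changes the counts, so multiply the conditional probabilities along the sequence:
P = 4/14 × 3/13 × 2/12 = 24/2184 = 1/91.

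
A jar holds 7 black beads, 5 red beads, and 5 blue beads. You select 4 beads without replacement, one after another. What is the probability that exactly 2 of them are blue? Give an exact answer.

33/119

One ordering (blue drawn first) has probability 5/17 × 4/16 × 12/15 × 11/14 = 2640/57120 = 11/238.
There are C(4,2) = 6 such orderings, each equally likely, so P = 6 × 11/238 = 33/119.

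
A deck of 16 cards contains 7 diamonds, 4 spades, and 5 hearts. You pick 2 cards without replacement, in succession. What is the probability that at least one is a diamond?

7/10

P(no diamonds) = 9/16 × 8/15 = 72/240 = 3/10.
P(at least one) = 1 − 3/10 = 7/10.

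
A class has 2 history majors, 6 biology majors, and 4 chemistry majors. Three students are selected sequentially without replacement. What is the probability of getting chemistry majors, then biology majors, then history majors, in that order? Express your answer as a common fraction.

2/55

Each draw changes the counts, so multiply the conditional probabilities along the sequence:
P = 4/12 × 6/11 × 2/10 = 48/1320 = 2/55.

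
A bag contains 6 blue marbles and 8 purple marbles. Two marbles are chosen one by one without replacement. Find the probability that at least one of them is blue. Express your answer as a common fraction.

9/13

P(no blue) = 8/14 × 7/13 = 56/182 = 4/13.
P(at least one) = 1 − 4/13 = 9/13.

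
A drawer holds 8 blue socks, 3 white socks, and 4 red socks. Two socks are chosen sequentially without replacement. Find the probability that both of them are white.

1/35

P = 3/15 × 2/14 = 6/210 = 1/35.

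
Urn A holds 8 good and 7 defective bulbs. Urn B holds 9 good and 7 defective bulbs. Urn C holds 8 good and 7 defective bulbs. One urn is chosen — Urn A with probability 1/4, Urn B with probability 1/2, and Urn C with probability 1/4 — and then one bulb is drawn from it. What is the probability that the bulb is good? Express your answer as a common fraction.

263/480

From Urn A: P(good) = 8/15.
From Urn B: P(good) = 9/16.
From Urn C: P(good) = 8/15.
Total probability = (1/4)(8/15) + (1/2)(9/16) + (1/4)(8/15) = 263/480.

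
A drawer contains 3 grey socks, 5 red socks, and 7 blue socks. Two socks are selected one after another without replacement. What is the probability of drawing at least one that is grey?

13/35

P(no grey) = 12/15 × 11/14 = 132/210 = 22/35.
P(at least one) = 1 − 22/35 = 13/35.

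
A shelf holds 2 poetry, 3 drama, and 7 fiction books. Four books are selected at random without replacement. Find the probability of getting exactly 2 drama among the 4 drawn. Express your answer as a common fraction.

12/55

One ordering (drama drawn first) has probability 3/12 × 2/11 × 9/10 × 8/9 = 432/11880 = 2/55.
There are C(4,2) = 6 such orderings, each equally likely, so P = 6 × 2/55 = 12/55.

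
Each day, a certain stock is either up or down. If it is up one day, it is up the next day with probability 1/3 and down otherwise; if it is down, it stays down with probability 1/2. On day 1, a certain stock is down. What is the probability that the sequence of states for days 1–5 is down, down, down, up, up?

Day 1 is given. For each transition, use the conditional probability from the current state:
P(down | down) = 1/2; P(down | down) = 1/2; P(up | down) = 1/2; P(up | up) = 1/3.
P = 1/2 × 1/2 × 1/2 × 1/3 = 1/24.

1/24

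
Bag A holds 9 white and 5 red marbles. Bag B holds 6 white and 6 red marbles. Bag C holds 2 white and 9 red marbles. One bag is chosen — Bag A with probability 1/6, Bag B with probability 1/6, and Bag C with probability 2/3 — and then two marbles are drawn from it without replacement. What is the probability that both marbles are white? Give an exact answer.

From Bag A: P(both white) = (9/14)(8/13) = 36/91.
From Bag B: P(both white) = (6/12)(5/11) = 5/22.
From Bag C: P(both white) = (2/11)(1/10) = 1/55.
Total probability = (1/6)(36/91) + (1/6)(5/22) + (2/3)(1/55) = 211/1820.

211/1820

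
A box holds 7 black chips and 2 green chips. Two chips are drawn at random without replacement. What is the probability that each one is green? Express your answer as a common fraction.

1/36

P(every draw is green) = 2/9 × 1/8 = 2/72 = 1/36.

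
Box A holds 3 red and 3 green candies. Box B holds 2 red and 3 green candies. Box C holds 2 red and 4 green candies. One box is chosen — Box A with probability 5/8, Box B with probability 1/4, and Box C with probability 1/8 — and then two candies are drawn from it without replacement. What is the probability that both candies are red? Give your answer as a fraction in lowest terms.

From Box A: P(both red) = (3/6)(2/5) = 1/5.
From Box B: P(both red) = (2/5)(1/4) = 1/10.
From Box C: P(both red) = (2/6)(1/5) = 1/15.
Total probability = (5/8)(1/5) + (1/4)(1/10) + (1/8)(1/15) = 19/120.

19/120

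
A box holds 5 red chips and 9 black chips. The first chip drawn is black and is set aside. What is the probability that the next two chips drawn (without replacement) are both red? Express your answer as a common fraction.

After the first draw, 5 of the remaining 13 chips are red.
P = 5/13 × 4/12 = 20/156 = 5/39.

5/39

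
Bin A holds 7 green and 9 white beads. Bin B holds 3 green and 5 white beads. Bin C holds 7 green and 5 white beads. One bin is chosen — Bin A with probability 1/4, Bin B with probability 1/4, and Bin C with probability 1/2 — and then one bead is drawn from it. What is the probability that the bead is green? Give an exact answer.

95/192

From Bin A: P(green) = 7/16.
From Bin B: P(green) = 3/8.
From Bin C: P(green) = 7/12.
Total probability = (1/4)(7/16) + (1/4)(3/8) + (1/2)(7/12) = 95/192.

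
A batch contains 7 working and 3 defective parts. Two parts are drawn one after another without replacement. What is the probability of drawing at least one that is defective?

P(no defective) = 7/10 × 6/9 = 42/90 = 7/15.
P(at least one) = 1 − 7/15 = 8/15.

8/15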